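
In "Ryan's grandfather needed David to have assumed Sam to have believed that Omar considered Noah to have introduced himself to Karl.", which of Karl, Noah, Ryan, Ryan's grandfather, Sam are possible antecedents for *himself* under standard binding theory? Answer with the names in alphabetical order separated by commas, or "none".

*himself* is a reflexive; Principle A requires it to be bound within its binding domain — the clause headed by 'introduced'.
— Karl: second object of the clause headed by 'introduced'; does not c-command the reflexive — cannot bind it (Principle A).
— Noah: subject of the clause headed by 'introduced'; c-commands the reflexive within its binding domain — allowed (Principle A).
— Ryan: possessor inside the subject DP of the matrix clause; does not c-command the reflexive — cannot bind it (Principle A).
— Ryan's grandfather: subject of the matrix clause; c-commands the reflexive but lies outside its binding domain — cannot bind it (Principle A).
— Sam: subject of the clause headed by 'believed'; c-commands the reflexive but lies outside its binding domain — cannot bind it (Principle A).

Noah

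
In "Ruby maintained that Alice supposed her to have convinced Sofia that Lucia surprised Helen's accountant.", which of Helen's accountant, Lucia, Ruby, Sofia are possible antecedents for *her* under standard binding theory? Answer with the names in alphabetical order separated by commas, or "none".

Ruby

*her* is a pronoun; Principle B requires it to be free in its binding domain — the clause headed by 'supposed'.
— Helen's accountant: object of the clause headed by 'surprised'; is c-commanded by the pronoun; coreference would bind this R-expression — blocked (Principle C).
— Lucia: subject of the clause headed by 'surprised'; is c-commanded by the pronoun; coreference would bind this R-expression — blocked (Principle C).
— Ruby: subject of the matrix clause; c-commands the pronoun but lies outside its binding domain — allowed.
— Sofia: object of the clause headed by 'convinced'; is c-commanded by the pronoun; coreference would bind this R-expression — blocked (Principle C).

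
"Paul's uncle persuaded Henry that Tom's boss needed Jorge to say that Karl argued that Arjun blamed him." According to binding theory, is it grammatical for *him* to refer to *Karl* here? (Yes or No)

*Karl* is an R-expression; Principle C requires it to be free (not bound by any c-commanding expression).
— him: object of the clause headed by 'blamed'; the pronoun does not c-command the R-expression — coreference allowed.

Yes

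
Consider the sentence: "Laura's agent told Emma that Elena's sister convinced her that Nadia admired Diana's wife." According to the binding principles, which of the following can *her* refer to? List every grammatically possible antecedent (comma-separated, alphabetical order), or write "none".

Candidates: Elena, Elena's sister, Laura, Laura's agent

Elena, Laura, Laura's agent

*her* is a pronoun; Principle B requires it to be free in its binding domain — the clause headed by 'convinced'.
— Elena: possessor inside the subject DP of the clause headed by 'convinced'; does not c-command the pronoun — Principle B does not apply; allowed.
— Elena's sister: subject of the clause headed by 'convinced'; c-commands the pronoun within its binding domain — blocked (Principle B).
— Laura: possessor inside the subject DP of the matrix clause; does not c-command the pronoun — Principle B does not apply; allowed.
— Laura's agent: subject of the matrix clause; c-commands the pronoun but lies outside its binding domain — allowed.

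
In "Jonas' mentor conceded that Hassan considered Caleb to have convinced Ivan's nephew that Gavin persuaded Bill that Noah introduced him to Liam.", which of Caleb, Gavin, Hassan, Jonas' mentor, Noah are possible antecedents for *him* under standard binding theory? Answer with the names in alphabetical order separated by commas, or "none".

*him* is a pronoun; Principle B requires it to be free in its binding domain — the clause headed by 'introduced'.
— Caleb: subject of the clause headed by 'convinced'; c-commands the pronoun but lies outside its binding domain — allowed.
— Gavin: subject of the clause headed by 'persuaded'; c-commands the pronoun but lies outside its binding domain — allowed.
— Hassan: subject of the clause headed by 'considered'; c-commands the pronoun but lies outside its binding domain — allowed.
— Jonas' mentor: subject of the matrix clause; c-commands the pronoun but lies outside its binding domain — allowed.
— Noah: subject of the clause headed by 'introduced'; c-commands the pronoun within its binding domain — blocked (Principle B).

Caleb, Gavin, Hassan, Jonas' mentor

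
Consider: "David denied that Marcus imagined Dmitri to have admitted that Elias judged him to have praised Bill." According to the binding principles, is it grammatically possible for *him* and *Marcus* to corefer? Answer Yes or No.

*him* is a pronoun; Principle B requires it to be free in its binding domain — the clause headed by 'judged'.
— Marcus: subject of the clause headed by 'imagined'; c-commands the pronoun but lies outside its binding domain — allowed.

Yes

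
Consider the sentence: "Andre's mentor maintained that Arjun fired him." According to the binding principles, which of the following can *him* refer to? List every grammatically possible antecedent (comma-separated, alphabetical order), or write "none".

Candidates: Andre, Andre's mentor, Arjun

*him* is a pronoun; Principle B requires it to be free in its binding domain — the clause headed by 'fired'.
— Andre: possessor inside the subject DP of the matrix clause; does not c-command the pronoun — Principle B does not apply; allowed.
— Andre's mentor: subject of the matrix clause; c-commands the pronoun but lies outside its binding domain — allowed.
— Arjun: subject of the clause headed by 'fired'; c-commands the pronoun within its binding domain — blocked (Principle B).

Andre, Andre's mentor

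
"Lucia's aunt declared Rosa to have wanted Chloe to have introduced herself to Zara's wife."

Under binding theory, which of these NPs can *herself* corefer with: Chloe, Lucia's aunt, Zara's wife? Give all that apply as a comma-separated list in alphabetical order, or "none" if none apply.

Chloe

*herself* is a reflexive; Principle A requires it to be bound within its binding domain — the clause headed by 'introduced'.
— Chloe: subject of the clause headed by 'introduced'; c-commands the reflexive within its binding domain — allowed (Principle A).
— Lucia's aunt: subject of the matrix clause; c-commands the reflexive but lies outside its binding domain — cannot bind it (Principle A).
— Zara's wife: second object of the clause headed by 'introduced'; does not c-command the reflexive — cannot bind it (Principle A).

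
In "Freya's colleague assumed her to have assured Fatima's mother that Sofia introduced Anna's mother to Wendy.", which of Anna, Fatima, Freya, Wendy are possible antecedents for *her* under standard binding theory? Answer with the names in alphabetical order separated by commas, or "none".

Freya

*her* is a pronoun; Principle B requires it to be free in its binding domain — the matrix clause.
— Anna: possessor inside the object DP of the clause headed by 'introduced'; is c-commanded by the pronoun; coreference would bind this R-expression — blocked (Principle C).
— Fatima: possessor inside the object DP of the clause headed by 'assured'; is c-commanded by the pronoun; coreference would bind this R-expression — blocked (Principle C).
— Freya: possessor inside the subject DP of the matrix clause; does not c-command the pronoun — Principle B does not apply; allowed.
— Wendy: second object of the clause headed by 'introduced'; is c-commanded by the pronoun; coreference would bind this R-expression — blocked (Principle C).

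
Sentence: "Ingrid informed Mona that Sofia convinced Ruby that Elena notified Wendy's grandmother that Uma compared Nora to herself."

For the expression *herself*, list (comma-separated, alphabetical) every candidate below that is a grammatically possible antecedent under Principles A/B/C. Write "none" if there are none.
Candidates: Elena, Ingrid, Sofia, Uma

*herself* is a reflexive; Principle A requires it to be bound within its binding domain — the clause headed by 'compared'.
— Elena: subject of the clause headed by 'notified'; c-commands the reflexive but lies outside its binding domain — cannot bind it (Principle A).
— Ingrid: subject of the matrix clause; c-commands the reflexive but lies outside its binding domain — cannot bind it (Principle A).
— Sofia: subject of the clause headed by 'convinced'; c-commands the reflexive but lies outside its binding domain — cannot bind it (Principle A).
— Uma: subject of the clause headed by 'compared'; c-commands the reflexive within its binding domain — allowed (Principle A).

Uma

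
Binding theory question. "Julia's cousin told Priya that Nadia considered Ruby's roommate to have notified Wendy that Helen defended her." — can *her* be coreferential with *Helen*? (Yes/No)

*her* is a pronoun; Principle B requires it to be free in its binding domain — the clause headed by 'defended'.
— Helen: subject of the clause headed by 'defended'; c-commands the pronoun within its binding domain — blocked (Principle B).

No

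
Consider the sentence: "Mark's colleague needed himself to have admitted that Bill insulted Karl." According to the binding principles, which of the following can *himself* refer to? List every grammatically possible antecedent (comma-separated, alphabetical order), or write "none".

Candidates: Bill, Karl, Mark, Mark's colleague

Mark's colleague

*himself* is a reflexive; Principle A requires it to be bound within its binding domain — the matrix clause.
— Bill: subject of the clause headed by 'insulted'; does not c-command the reflexive — cannot bind it (Principle A).
— Karl: object of the clause headed by 'insulted'; does not c-command the reflexive — cannot bind it (Principle A).
— Mark: possessor inside the subject DP of the matrix clause; does not c-command the reflexive — cannot bind it (Principle A).
— Mark's colleague: subject of the matrix clause; c-commands the reflexive within its binding domain — allowed (Principle A).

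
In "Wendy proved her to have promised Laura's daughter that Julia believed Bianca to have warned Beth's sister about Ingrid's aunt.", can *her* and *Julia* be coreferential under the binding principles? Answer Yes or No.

*Julia* is an R-expression; Principle C requires it to be free (not bound by any c-commanding expression).
— her: subject of the clause headed by 'promised'; the pronoun c-commands the R-expression — coreference blocked (Principle C).

No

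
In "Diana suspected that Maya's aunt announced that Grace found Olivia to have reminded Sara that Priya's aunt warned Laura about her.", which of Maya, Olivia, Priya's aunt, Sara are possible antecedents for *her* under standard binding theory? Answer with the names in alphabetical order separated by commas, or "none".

Maya, Olivia, Sara

*her* is a pronoun; Principle B requires it to be free in its binding domain — the clause headed by 'warned'.
— Maya: possessor inside the subject DP of the clause headed by 'announced'; does not c-command the pronoun — Principle B does not apply; allowed.
— Olivia: subject of the clause headed by 'reminded'; c-commands the pronoun but lies outside its binding domain — allowed.
— Priya's aunt: subject of the clause headed by 'warned'; c-commands the pronoun within its binding domain — blocked (Principle B).
— Sara: object of the clause headed by 'reminded'; c-commands the pronoun but lies outside its binding domain — allowed.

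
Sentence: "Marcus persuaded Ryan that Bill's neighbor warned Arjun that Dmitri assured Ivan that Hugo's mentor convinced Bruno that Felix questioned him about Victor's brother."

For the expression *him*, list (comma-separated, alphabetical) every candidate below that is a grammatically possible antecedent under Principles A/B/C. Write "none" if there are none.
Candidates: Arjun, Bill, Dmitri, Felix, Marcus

Arjun, Bill, Dmitri, Marcus

*him* is a pronoun; Principle B requires it to be free in its binding domain — the clause headed by 'questioned'.
— Arjun: object of the clause headed by 'warned'; c-commands the pronoun but lies outside its binding domain — allowed.
— Bill: possessor inside the subject DP of the clause headed by 'warned'; does not c-command the pronoun — Principle B does not apply; allowed.
— Dmitri: subject of the clause headed by 'assured'; c-commands the pronoun but lies outside its binding domain — allowed.
— Felix: subject of the clause headed by 'questioned'; c-commands the pronoun within its binding domain — blocked (Principle B).
— Marcus: subject of the matrix clause; c-commands the pronoun but lies outside its binding domain — allowed.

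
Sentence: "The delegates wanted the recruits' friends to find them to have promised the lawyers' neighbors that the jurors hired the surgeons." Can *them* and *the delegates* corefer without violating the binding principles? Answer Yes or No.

Yes

*the delegates* is an R-expression; Principle C requires it to be free (not bound by any c-commanding expression).
— them: subject of the clause headed by 'promised'; the pronoun does not c-command the R-expression — coreference allowed.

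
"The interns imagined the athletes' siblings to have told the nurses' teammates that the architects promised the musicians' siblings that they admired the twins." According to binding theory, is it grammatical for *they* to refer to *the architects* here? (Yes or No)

Yes

*the architects* is an R-expression; Principle C requires it to be free (not bound by any c-commanding expression).
— they: subject of the clause headed by 'admired'; the pronoun does not c-command the R-expression — coreference allowed.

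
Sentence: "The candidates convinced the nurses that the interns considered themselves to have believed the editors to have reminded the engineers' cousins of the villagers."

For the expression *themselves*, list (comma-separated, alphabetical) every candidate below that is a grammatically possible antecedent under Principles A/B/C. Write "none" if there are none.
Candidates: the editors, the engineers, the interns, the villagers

the interns

*themselves* is a reflexive; Principle A requires it to be bound within its binding domain — the clause headed by 'considered'.
— the editors: subject of the clause headed by 'reminded'; does not c-command the reflexive — cannot bind it (Principle A).
— the engineers: possessor inside the object DP of the clause headed by 'reminded'; does not c-command the reflexive — cannot bind it (Principle A).
— the interns: subject of the clause headed by 'considered'; c-commands the reflexive within its binding domain — allowed (Principle A).
— the villagers: second object of the clause headed by 'reminded'; does not c-command the reflexive — cannot bind it (Principle A).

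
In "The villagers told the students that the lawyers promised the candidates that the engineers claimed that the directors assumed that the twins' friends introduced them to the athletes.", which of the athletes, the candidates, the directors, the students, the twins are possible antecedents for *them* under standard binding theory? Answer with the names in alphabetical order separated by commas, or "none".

the candidates, the directors, the students, the twins

*them* is a pronoun; Principle B requires it to be free in its binding domain — the clause headed by 'introduced'.
— the athletes: second object of the clause headed by 'introduced'; is c-commanded by the pronoun; coreference would bind this R-expression — blocked (Principle C).
— the candidates: object of the clause headed by 'promised'; c-commands the pronoun but lies outside its binding domain — allowed.
— the directors: subject of the clause headed by 'assumed'; c-commands the pronoun but lies outside its binding domain — allowed.
— the students: object of the matrix clause; c-commands the pronoun but lies outside its binding domain — allowed.
— the twins: possessor inside the subject DP of the clause headed by 'introduced'; does not c-command the pronoun — Principle B does not apply; allowed.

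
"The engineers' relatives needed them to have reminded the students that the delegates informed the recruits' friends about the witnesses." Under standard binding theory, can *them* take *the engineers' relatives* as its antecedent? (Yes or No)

*them* is a pronoun; Principle B requires it to be free in its binding domain — the matrix clause.
— the engineers' relatives: subject of the matrix clause; c-commands the pronoun within its binding domain — blocked (Principle B).

No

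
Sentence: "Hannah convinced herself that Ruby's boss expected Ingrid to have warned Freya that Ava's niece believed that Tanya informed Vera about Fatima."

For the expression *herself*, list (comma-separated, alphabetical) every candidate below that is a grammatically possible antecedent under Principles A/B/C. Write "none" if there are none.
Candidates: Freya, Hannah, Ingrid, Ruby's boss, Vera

*herself* is a reflexive; Principle A requires it to be bound within its binding domain — the matrix clause.
— Freya: object of the clause headed by 'warned'; does not c-command the reflexive — cannot bind it (Principle A).
— Hannah: subject of the matrix clause; c-commands the reflexive within its binding domain — allowed (Principle A).
— Ingrid: subject of the clause headed by 'warned'; does not c-command the reflexive — cannot bind it (Principle A).
— Ruby's boss: subject of the clause headed by 'expected'; does not c-command the reflexive — cannot bind it (Principle A).
— Vera: object of the clause headed by 'informed'; does not c-command the reflexive — cannot bind it (Principle A).

Hannah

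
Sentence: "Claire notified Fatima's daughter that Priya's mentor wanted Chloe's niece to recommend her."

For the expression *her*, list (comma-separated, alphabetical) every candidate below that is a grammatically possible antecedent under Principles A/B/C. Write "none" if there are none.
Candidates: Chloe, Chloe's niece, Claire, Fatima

Chloe, Claire, Fatima

*her* is a pronoun; Principle B requires it to be free in its binding domain — the clause headed by 'recommend'.
— Chloe: possessor inside the subject DP of the clause headed by 'recommend'; does not c-command the pronoun — Principle B does not apply; allowed.
— Chloe's niece: subject of the clause headed by 'recommend'; c-commands the pronoun within its binding domain — blocked (Principle B).
— Claire: subject of the matrix clause; c-commands the pronoun but lies outside its binding domain — allowed.
— Fatima: possessor inside the object DP of the matrix clause; does not c-command the pronoun — Principle B does not apply; allowed.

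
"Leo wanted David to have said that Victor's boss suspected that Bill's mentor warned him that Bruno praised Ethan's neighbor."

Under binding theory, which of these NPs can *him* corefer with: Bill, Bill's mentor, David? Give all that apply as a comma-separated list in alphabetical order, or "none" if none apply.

*him* is a pronoun; Principle B requires it to be free in its binding domain — the clause headed by 'warned'.
— Bill: possessor inside the subject DP of the clause headed by 'warned'; does not c-command the pronoun — Principle B does not apply; allowed.
— Bill's mentor: subject of the clause headed by 'warned'; c-commands the pronoun within its binding domain — blocked (Principle B).
— David: subject of the clause headed by 'said'; c-commands the pronoun but lies outside its binding domain — allowed.

Bill, David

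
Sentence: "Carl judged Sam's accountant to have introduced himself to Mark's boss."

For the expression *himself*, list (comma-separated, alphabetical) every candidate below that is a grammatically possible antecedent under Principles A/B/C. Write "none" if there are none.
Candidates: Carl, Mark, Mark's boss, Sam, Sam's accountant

Sam's accountant

*himself* is a reflexive; Principle A requires it to be bound within its binding domain — the clause headed by 'introduced'.
— Carl: subject of the matrix clause; c-commands the reflexive but lies outside its binding domain — cannot bind it (Principle A).
— Mark: possessor inside the second object DP of the clause headed by 'introduced'; does not c-command the reflexive — cannot bind it (Principle A).
— Mark's boss: second object of the clause headed by 'introduced'; does not c-command the reflexive — cannot bind it (Principle A).
— Sam: possessor inside the subject DP of the clause headed by 'introduced'; does not c-command the reflexive — cannot bind it (Principle A).
— Sam's accountant: subject of the clause headed by 'introduced'; c-commands the reflexive within its binding domain — allowed (Principle A).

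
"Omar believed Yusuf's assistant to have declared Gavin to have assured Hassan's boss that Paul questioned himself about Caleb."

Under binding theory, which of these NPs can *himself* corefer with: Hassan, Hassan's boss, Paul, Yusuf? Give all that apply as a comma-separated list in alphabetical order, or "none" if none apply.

*himself* is a reflexive; Principle A requires it to be bound within its binding domain — the clause headed by 'questioned'.
— Hassan: possessor inside the object DP of the clause headed by 'assured'; does not c-command the reflexive — cannot bind it (Principle A).
— Hassan's boss: object of the clause headed by 'assured'; c-commands the reflexive but lies outside its binding domain — cannot bind it (Principle A).
— Paul: subject of the clause headed by 'questioned'; c-commands the reflexive within its binding domain — allowed (Principle A).
— Yusuf: possessor inside the subject DP of the clause headed by 'declared'; does not c-command the reflexive — cannot bind it (Principle A).

Paul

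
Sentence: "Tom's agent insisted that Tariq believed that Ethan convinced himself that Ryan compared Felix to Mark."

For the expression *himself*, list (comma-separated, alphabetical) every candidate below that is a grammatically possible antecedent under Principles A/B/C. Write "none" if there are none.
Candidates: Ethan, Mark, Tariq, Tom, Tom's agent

*himself* is a reflexive; Principle A requires it to be bound within its binding domain — the clause headed by 'convinced'.
— Ethan: subject of the clause headed by 'convinced'; c-commands the reflexive within its binding domain — allowed (Principle A).
— Mark: second object of the clause headed by 'compared'; does not c-command the reflexive — cannot bind it (Principle A).
— Tariq: subject of the clause headed by 'believed'; c-commands the reflexive but lies outside its binding domain — cannot bind it (Principle A).
— Tom: possessor inside the subject DP of the matrix clause; does not c-command the reflexive — cannot bind it (Principle A).
— Tom's agent: subject of the matrix clause; c-commands the reflexive but lies outside its binding domain — cannot bind it (Principle A).

Ethan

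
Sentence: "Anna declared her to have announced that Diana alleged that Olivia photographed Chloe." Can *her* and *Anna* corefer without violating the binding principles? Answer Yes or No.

No

*Anna* is an R-expression; Principle C requires it to be free (not bound by any c-commanding expression).
— her: subject of the clause headed by 'announced'; the R-expression locally c-commands the pronoun — coreference blocked (Principle B on the pronoun).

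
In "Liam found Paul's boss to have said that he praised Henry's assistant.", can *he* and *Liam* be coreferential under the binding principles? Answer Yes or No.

Yes

*Liam* is an R-expression; Principle C requires it to be free (not bound by any c-commanding expression).
— he: subject of the clause headed by 'praised'; the pronoun does not c-command the R-expression — coreference allowed.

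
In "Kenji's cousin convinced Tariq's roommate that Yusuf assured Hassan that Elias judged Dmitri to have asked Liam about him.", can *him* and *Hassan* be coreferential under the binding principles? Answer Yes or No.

Yes

*Hassan* is an R-expression; Principle C requires it to be free (not bound by any c-commanding expression).
— him: second object of the clause headed by 'asked'; the pronoun does not c-command the R-expression — coreference allowed.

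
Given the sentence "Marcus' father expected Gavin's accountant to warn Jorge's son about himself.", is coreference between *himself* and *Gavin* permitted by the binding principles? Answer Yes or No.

No

*himself* is a reflexive; Principle A requires it to be bound within its binding domain — the clause headed by 'warn'.
— Gavin: possessor inside the subject DP of the clause headed by 'warn'; does not c-command the reflexive — cannot bind it (Principle A).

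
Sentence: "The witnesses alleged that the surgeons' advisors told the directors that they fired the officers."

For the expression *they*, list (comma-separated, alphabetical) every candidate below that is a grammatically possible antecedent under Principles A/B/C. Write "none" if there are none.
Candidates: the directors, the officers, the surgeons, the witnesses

the directors, the surgeons, the witnesses

*they* is a pronoun; Principle B requires it to be free in its binding domain — the clause headed by 'fired'.
— the directors: object of the clause headed by 'told'; c-commands the pronoun but lies outside its binding domain — allowed.
— the officers: object of the clause headed by 'fired'; is c-commanded by the pronoun; coreference would bind this R-expression — blocked (Principle C).
— the surgeons: possessor inside the subject DP of the clause headed by 'told'; does not c-command the pronoun — Principle B does not apply; allowed.
— the witnesses: subject of the matrix clause; c-commands the pronoun but lies outside its binding domain — allowed.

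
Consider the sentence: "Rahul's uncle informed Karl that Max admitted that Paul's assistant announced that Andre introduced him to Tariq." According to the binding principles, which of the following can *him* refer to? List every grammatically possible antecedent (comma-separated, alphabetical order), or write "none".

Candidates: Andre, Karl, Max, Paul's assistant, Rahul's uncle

Karl, Max, Paul's assistant, Rahul's uncle

*him* is a pronoun; Principle B requires it to be free in its binding domain — the clause headed by 'introduced'.
— Andre: subject of the clause headed by 'introduced'; c-commands the pronoun within its binding domain — blocked (Principle B).
— Karl: object of the matrix clause; c-commands the pronoun but lies outside its binding domain — allowed.
— Max: subject of the clause headed by 'admitted'; c-commands the pronoun but lies outside its binding domain — allowed.
— Paul's assistant: subject of the clause headed by 'announced'; c-commands the pronoun but lies outside its binding domain — allowed.
— Rahul's uncle: subject of the matrix clause; c-commands the pronoun but lies outside its binding domain — allowed.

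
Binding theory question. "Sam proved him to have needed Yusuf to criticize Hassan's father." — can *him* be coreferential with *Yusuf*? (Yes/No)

*him* is a pronoun; Principle B requires it to be free in its binding domain — the matrix clause.
— Yusuf: subject of the clause headed by 'criticize'; is c-commanded by the pronoun; coreference would bind this R-expression — blocked (Principle C).

No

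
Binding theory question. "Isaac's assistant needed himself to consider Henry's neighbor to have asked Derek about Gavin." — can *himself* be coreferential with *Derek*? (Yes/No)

No

*himself* is a reflexive; Principle A requires it to be bound within its binding domain — the matrix clause.
— Derek: object of the clause headed by 'asked'; does not c-command the reflexive — cannot bind it (Principle A).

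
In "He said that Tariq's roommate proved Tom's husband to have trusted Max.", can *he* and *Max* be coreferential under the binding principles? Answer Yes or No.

No

*Max* is an R-expression; Principle C requires it to be free (not bound by any c-commanding expression).
— he: subject of the matrix clause; the pronoun c-commands the R-expression — coreference blocked (Principle C).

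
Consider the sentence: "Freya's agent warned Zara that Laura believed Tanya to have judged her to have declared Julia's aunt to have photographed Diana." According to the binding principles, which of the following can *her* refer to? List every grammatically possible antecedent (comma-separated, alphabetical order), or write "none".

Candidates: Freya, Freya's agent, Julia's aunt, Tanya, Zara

Freya, Freya's agent, Zara

*her* is a pronoun; Principle B requires it to be free in its binding domain — the clause headed by 'judged'.
— Freya: possessor inside the subject DP of the matrix clause; does not c-command the pronoun — Principle B does not apply; allowed.
— Freya's agent: subject of the matrix clause; c-commands the pronoun but lies outside its binding domain — allowed.
— Julia's aunt: subject of the clause headed by 'photographed'; is c-commanded by the pronoun; coreference would bind this R-expression — blocked (Principle C).
— Tanya: subject of the clause headed by 'judged'; c-commands the pronoun within its binding domain — blocked (Principle B).
— Zara: object of the matrix clause; c-commands the pronoun but lies outside its binding domain — allowed.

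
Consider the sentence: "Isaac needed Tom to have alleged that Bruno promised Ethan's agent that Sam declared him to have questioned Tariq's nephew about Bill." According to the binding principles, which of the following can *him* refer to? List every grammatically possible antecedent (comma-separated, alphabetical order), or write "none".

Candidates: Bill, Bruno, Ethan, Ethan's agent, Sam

Bruno, Ethan, Ethan's agent

*him* is a pronoun; Principle B requires it to be free in its binding domain — the clause headed by 'declared'.
— Bill: second object of the clause headed by 'questioned'; is c-commanded by the pronoun; coreference would bind this R-expression — blocked (Principle C).
— Bruno: subject of the clause headed by 'promised'; c-commands the pronoun but lies outside its binding domain — allowed.
— Ethan: possessor inside the object DP of the clause headed by 'promised'; does not c-command the pronoun — Principle B does not apply; allowed.
— Ethan's agent: object of the clause headed by 'promised'; c-commands the pronoun but lies outside its binding domain — allowed.
— Sam: subject of the clause headed by 'declared'; c-commands the pronoun within its binding domain — blocked (Principle B).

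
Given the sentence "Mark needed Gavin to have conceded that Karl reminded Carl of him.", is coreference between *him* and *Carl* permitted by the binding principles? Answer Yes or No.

No

*him* is a pronoun; Principle B requires it to be free in its binding domain — the clause headed by 'reminded'.
— Carl: object of the clause headed by 'reminded'; c-commands the pronoun within its binding domain — blocked (Principle B).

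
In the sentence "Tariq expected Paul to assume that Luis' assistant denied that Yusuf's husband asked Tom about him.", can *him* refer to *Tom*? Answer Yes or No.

*him* is a pronoun; Principle B requires it to be free in its binding domain — the clause headed by 'asked'.
— Tom: object of the clause headed by 'asked'; c-commands the pronoun within its binding domain — blocked (Principle B).

No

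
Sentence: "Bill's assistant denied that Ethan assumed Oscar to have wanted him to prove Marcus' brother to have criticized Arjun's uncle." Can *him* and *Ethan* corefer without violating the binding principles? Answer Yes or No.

Yes

*Ethan* is an R-expression; Principle C requires it to be free (not bound by any c-commanding expression).
— him: subject of the clause headed by 'prove'; the pronoun does not c-command the R-expression — coreference allowed.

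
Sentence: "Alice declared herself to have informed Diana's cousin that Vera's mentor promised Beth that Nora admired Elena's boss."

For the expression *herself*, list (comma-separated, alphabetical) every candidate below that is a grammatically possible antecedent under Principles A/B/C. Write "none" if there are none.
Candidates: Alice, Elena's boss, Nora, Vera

Alice

*herself* is a reflexive; Principle A requires it to be bound within its binding domain — the matrix clause.
— Alice: subject of the matrix clause; c-commands the reflexive within its binding domain — allowed (Principle A).
— Elena's boss: object of the clause headed by 'admired'; does not c-command the reflexive — cannot bind it (Principle A).
— Nora: subject of the clause headed by 'admired'; does not c-command the reflexive — cannot bind it (Principle A).
— Vera: possessor inside the subject DP of the clause headed by 'promised'; does not c-command the reflexive — cannot bind it (Principle A).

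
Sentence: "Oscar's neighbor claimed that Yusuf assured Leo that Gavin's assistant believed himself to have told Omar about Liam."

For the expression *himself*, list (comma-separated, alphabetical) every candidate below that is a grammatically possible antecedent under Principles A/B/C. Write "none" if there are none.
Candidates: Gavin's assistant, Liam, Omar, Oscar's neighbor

Gavin's assistant

*himself* is a reflexive; Principle A requires it to be bound within its binding domain — the clause headed by 'believed'.
— Gavin's assistant: subject of the clause headed by 'believed'; c-commands the reflexive within its binding domain — allowed (Principle A).
— Liam: second object of the clause headed by 'told'; does not c-command the reflexive — cannot bind it (Principle A).
— Omar: object of the clause headed by 'told'; does not c-command the reflexive — cannot bind it (Principle A).
— Oscar's neighbor: subject of the matrix clause; c-commands the reflexive but lies outside its binding domain — cannot bind it (Principle A).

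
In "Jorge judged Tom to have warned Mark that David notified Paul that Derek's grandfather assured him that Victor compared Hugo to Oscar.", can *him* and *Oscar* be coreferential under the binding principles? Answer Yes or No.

*Oscar* is an R-expression; Principle C requires it to be free (not bound by any c-commanding expression).
— him: object of the clause headed by 'assured'; the pronoun c-commands the R-expression — coreference blocked (Principle C).

No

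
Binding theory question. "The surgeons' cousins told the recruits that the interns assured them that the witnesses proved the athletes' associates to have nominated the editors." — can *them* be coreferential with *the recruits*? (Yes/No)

Yes

*them* is a pronoun; Principle B requires it to be free in its binding domain — the clause headed by 'assured'.
— the recruits: object of the matrix clause; c-commands the pronoun but lies outside its binding domain — allowed.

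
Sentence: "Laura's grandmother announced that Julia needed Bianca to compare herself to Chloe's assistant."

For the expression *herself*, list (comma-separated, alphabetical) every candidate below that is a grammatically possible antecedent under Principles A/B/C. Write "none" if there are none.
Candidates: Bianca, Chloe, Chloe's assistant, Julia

Bianca

*herself* is a reflexive; Principle A requires it to be bound within its binding domain — the clause headed by 'compare'.
— Bianca: subject of the clause headed by 'compare'; c-commands the reflexive within its binding domain — allowed (Principle A).
— Chloe: possessor inside the second object DP of the clause headed by 'compare'; does not c-command the reflexive — cannot bind it (Principle A).
— Chloe's assistant: second object of the clause headed by 'compare'; does not c-command the reflexive — cannot bind it (Principle A).
— Julia: subject of the clause headed by 'needed'; c-commands the reflexive but lies outside its binding domain — cannot bind it (Principle A).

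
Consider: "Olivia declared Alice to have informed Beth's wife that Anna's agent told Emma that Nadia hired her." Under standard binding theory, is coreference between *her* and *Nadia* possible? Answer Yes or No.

*Nadia* is an R-expression; Principle C requires it to be free (not bound by any c-commanding expression).
— her: object of the clause headed by 'hired'; the R-expression locally c-commands the pronoun — coreference blocked (Principle B on the pronoun).

No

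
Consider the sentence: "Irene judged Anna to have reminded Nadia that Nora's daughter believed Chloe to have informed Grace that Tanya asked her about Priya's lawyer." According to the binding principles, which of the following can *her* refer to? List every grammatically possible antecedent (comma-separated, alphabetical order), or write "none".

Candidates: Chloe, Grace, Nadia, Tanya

*her* is a pronoun; Principle B requires it to be free in its binding domain — the clause headed by 'asked'.
— Chloe: subject of the clause headed by 'informed'; c-commands the pronoun but lies outside its binding domain — allowed.
— Grace: object of the clause headed by 'informed'; c-commands the pronoun but lies outside its binding domain — allowed.
— Nadia: object of the clause headed by 'reminded'; c-commands the pronoun but lies outside its binding domain — allowed.
— Tanya: subject of the clause headed by 'asked'; c-commands the pronoun within its binding domain — blocked (Principle B).

Chloe, Grace, Nadia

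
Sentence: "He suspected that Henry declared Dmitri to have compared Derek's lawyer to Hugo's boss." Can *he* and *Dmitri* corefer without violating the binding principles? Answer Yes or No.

No

*Dmitri* is an R-expression; Principle C requires it to be free (not bound by any c-commanding expression).
— he: subject of the matrix clause; the pronoun c-commands the R-expression — coreference blocked (Principle C).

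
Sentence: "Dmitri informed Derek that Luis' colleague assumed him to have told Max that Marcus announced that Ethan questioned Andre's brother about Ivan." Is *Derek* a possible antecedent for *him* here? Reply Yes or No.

Yes

*him* is a pronoun; Principle B requires it to be free in its binding domain — the clause headed by 'assumed'.
— Derek: object of the matrix clause; c-commands the pronoun but lies outside its binding domain — allowed.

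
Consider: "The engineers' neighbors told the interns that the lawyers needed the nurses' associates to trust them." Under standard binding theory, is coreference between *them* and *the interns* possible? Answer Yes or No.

*the interns* is an R-expression; Principle C requires it to be free (not bound by any c-commanding expression).
— them: object of the clause headed by 'trust'; the pronoun does not c-command the R-expression — coreference allowed.

Yes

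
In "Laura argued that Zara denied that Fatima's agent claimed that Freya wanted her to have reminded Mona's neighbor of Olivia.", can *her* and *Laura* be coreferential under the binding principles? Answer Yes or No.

*Laura* is an R-expression; Principle C requires it to be free (not bound by any c-commanding expression).
— her: subject of the clause headed by 'reminded'; the pronoun does not c-command the R-expression — coreference allowed.

Yes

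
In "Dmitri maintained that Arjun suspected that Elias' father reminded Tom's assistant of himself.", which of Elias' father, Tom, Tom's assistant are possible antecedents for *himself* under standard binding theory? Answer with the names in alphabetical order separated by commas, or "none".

Elias' father, Tom's assistant

*himself* is a reflexive; Principle A requires it to be bound within its binding domain — the clause headed by 'reminded'.
— Elias' father: subject of the clause headed by 'reminded'; c-commands the reflexive within its binding domain — allowed (Principle A).
— Tom: possessor inside the object DP of the clause headed by 'reminded'; does not c-command the reflexive — cannot bind it (Principle A).
— Tom's assistant: object of the clause headed by 'reminded'; c-commands the reflexive within its binding domain — allowed (Principle A).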